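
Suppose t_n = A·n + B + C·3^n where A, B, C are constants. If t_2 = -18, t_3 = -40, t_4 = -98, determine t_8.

-6594

Write the equations: 2A + B + 9C = -18; 3A + B + 27C = -40; 4A + B + 81C = -98.
Subtracting the first from the second: A + 18C = -22.
Subtracting the second from the third: A + 54C = -58.
Solving: C = -1, A = -4, then B = -1.
Hence t_8 = -4·8 + (-1) + (-1)·6561 = -6594.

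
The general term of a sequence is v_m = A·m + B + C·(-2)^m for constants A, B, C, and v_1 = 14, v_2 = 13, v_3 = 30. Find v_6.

-27

At m = 1, 2, 3: A + B - 2C = 14; 2A + B + 4C = 13; 3A + B - 8C = 30.
Subtracting the first from the second: A + 6C = -1.
Subtracting the second from the third: A - 12C = 17.
Solving: C = -1, A = 5, then B = 7.
Therefore v_6 = 30 + 7 + (-1)·64 = -27.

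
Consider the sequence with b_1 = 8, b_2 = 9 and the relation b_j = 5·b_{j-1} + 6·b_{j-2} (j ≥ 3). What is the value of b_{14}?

Applying the relation repeatedly:
b_3 = 93, b_4 = 519, b_5 = 3153, …, b_{11} = 146846433, b_{12} = 881078559, b_{13} = 5286471393, b_{14} = 31718828319.
(Characteristic roots are 6 and -1.)

31718828319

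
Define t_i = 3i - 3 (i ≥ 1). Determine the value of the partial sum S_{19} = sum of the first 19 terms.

513

Over i = 1..19: Σi = 190.
Total = (3)·190 + (-3)·19 = 513.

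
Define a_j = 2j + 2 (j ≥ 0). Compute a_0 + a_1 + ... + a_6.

Over j = 0..6: Σj = 21.
Total = (2)·21 + (2)·7 = 56.

56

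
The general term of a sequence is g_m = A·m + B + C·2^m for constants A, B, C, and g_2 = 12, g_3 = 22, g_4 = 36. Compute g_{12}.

The three given values yield: 2A + B + 4C = 12; 3A + B + 8C = 22; 4A + B + 16C = 36.
Subtracting the first from the second: A + 4C = 10.
Subtracting the second from the third: A + 8C = 14.
Solving: C = 1, A = 6, then B = -4.
Hence g_{12} = 6·12 + (-4) + 1·4096 = 4164.

4164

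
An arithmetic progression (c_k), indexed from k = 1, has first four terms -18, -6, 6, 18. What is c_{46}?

Common difference d = 12.
c_k = -18 + (k - 1)·12.
c_{46} = -18 + 45·12 = 522.

522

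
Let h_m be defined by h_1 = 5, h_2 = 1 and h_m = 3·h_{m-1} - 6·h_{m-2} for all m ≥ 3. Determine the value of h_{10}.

-15471

Iterate the recurrence:
h_3 = -27, h_4 = -87, h_5 = -99, h_6 = 225, h_7 = 1269, h_8 = 2457, h_9 = -243, h_{10} = -15471.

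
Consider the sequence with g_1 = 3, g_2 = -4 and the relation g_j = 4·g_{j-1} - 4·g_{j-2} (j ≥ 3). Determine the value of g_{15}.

-1097728

g_3 = -28  g_4 = -96  g_5 = -272  …  g_{12} = -106496  g_{13} = -233472  g_{14} = -507904  g_{15} = -1097728.
(Characteristic roots are 2 and 2.)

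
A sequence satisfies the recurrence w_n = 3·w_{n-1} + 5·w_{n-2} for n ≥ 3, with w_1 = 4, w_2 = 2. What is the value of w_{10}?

503192

Compute successive terms:
w_3 = 26;  w_4 = 88;  w_5 = 394;  w_6 = 1622;  w_7 = 6836;  w_8 = 28618;  w_9 = 120034;  w_{10} = 503192.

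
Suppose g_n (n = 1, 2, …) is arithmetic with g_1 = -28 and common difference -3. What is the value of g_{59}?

-202

g_n = -28 + (n - 1)·(-3).
g_{59} = -28 + 58·(-3) = -202.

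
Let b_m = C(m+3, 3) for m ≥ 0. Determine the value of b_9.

220

C(12, 3) = 220, so b_9 = 220.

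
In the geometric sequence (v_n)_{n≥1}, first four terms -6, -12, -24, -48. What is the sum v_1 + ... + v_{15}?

Common ratio r = 2.
v_n = (-6)·2^(n-1).
S = (-6)·(2^15 - 1)/(2 - 1) = (-6)·(32768 - 1)/(1) = -196602.

-196602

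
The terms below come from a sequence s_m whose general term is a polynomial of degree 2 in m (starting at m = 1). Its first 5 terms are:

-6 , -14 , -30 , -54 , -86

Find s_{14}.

-734

1st diffs: -8, -16, -24, -32.
2nd diffs: -8, -8, -8 (constant).
Newton forward-difference form: s_m = -6 + (-8)·C(m-1,1) + (-8)·C(m-1,2).
At m = 14: m-1 = 13, so s_{14} = -6 - 104 - 624 = -734.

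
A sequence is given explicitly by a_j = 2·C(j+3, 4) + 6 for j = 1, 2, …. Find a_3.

C(6, 4) = 15, so a_3 = 36.

36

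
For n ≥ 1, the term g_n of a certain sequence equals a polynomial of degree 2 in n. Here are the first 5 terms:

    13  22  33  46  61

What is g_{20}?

1st diffs: 9, 11, 13, 15.
2nd diffs: 2, 2, 2 (constant).
So g_n = n^2 + 6n + 6.
Evaluating at n = 20 gives g_{20} = 526.

526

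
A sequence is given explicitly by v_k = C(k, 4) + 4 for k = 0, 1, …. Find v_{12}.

C(12, 4) = 495, so v_{12} = 499.

499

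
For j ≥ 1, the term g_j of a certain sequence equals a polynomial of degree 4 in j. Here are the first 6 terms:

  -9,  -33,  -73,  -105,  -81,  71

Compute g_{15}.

1st diffs: -24, -40, -32, 24, 152.
2nd diffs: -16, 8, 56, 128.
3rd diffs: 24, 48, 72.
4th diffs: 24, 24 (constant).
Newton forward-difference form: g_j = -9 + (-24)·C(j-1,1) + (-16)·C(j-1,2) + 24·C(j-1,3) + 24·C(j-1,4).
At j = 15: j-1 = 14, so g_{15} = -9 - 336 - 1456 + 8736 + 24024 = 30959.

30959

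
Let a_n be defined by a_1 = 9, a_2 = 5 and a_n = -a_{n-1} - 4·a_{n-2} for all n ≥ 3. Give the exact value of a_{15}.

Step forward from the initial values:
a_3 = -41; a_4 = 21; a_5 = 143; …; a_{12} = 15925; a_{13} = -34449; a_{14} = -29251; a_{15} = 167047.

167047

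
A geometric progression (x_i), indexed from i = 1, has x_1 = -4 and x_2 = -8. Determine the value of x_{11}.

-4096

Common ratio r = 2.
x_i = (-4)·2^(i-1).
x_{11} = (-4)·2^10 = -4096.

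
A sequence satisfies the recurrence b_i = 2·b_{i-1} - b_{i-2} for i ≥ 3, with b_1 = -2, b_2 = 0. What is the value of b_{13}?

22

Applying the relation repeatedly:
b_3 = 2  b_4 = 4  b_5 = 6  …  b_{10} = 16  b_{11} = 18  b_{12} = 20  b_{13} = 22.
(Characteristic roots are 1 and 1.)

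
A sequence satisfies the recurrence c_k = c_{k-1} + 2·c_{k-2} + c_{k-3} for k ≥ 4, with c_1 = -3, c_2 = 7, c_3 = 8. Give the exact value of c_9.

Applying the relation repeatedly:
c_4 = 19;  c_5 = 42;  c_6 = 88;  c_7 = 191;  c_8 = 409;  c_9 = 879.

879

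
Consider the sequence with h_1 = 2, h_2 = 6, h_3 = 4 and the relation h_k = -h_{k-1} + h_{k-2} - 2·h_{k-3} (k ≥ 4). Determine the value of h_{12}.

-4

Applying the relation repeatedly:
h_4 = -2  h_5 = -6  h_6 = -4  h_7 = 2  h_8 = 6  h_9 = 4  h_{10} = -2  h_{11} = -6  h_{12} = -4.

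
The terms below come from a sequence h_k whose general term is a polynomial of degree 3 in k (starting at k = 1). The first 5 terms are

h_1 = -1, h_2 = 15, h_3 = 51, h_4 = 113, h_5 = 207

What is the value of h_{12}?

1st diffs: 16, 36, 62, 94.
2nd diffs: 20, 26, 32.
3rd diffs: 6, 6 (constant).
Newton forward-difference form: h_k = -1 + 16·C(k-1,1) + 20·C(k-1,2) + 6·C(k-1,3).
At k = 12: k-1 = 11, so h_{12} = -1 + 176 + 1100 + 990 = 2265.

2265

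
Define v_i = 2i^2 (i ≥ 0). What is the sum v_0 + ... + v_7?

280

Over i = 0..7: Σi = 28, Σi² = 140.
Total = (2)·140 = 280.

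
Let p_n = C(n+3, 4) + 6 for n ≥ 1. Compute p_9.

C(12, 4) = 495, so p_9 = 501.

501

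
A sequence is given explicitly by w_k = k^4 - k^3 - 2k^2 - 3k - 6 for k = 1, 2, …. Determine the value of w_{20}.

w_{20} = 1·20^4 - 1·20^3 - 2·20^2 - 3·20 - 6 = 151134.

151134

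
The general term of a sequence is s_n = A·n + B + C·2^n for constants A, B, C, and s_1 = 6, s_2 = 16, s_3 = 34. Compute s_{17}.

524318

Write the equations: A + B + 2C = 6; 2A + B + 4C = 16; 3A + B + 8C = 34.
Subtracting the first from the second: A + 2C = 10.
Subtracting the second from the third: A + 4C = 18.
Solving: C = 4, A = 2, then B = -4.
Therefore s_{17} = 34 + (-4) + 4·131072 = 524318.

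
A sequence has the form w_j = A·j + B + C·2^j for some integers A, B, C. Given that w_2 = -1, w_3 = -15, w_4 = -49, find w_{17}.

-655251

At j = 2, 3, 4: 2A + B + 4C = -1; 3A + B + 8C = -15; 4A + B + 16C = -49.
Subtracting the first from the second: A + 4C = -14.
Subtracting the second from the third: A + 8C = -34.
Solving: C = -5, A = 6, then B = 7.
So w_j = 6·j + 7 + (-5)·2^j; at j=17 this is -655251.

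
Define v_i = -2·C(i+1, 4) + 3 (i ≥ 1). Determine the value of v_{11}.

-987

C(12, 4) = 495, so v_{11} = -987.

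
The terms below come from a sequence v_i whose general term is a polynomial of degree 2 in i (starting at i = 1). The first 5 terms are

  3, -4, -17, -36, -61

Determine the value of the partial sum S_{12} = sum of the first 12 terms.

-1746

1st diffs: -7, -13, -19, -25.
2nd diffs: -6, -6, -6 (constant).
Newton forward-difference form: v_i = 3 + (-7)·C(i-1,1) + (-6)·C(i-1,2).
Continuing: …, -92, -129, -172, -221, …, v_{12} = -404.
Summing i = 1..12 (12 terms) gives -1746.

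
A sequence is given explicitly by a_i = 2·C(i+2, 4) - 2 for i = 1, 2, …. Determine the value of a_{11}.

1428

C(13, 4) = 715, so a_{11} = 1428.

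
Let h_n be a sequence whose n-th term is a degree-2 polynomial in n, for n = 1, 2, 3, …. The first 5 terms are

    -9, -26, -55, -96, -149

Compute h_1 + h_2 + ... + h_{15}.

-7380

1st diffs: -17, -29, -41, -53.
2nd diffs: -12, -12, -12 (constant).
Newton forward-difference form: h_n = -9 + (-17)·C(n-1,1) + (-12)·C(n-1,2).
Continuing: …, -214, -291, -380, -481, …, h_{15} = -1339.
Summing n = 1..15 (15 terms) gives -7380.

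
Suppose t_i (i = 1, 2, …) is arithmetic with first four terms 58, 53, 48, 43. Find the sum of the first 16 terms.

Common difference d = -5.
t_i = 58 + (i - 1)·(-5).
t_{16} = -17; S = 16·(58 + (-17))/2 = 328.

328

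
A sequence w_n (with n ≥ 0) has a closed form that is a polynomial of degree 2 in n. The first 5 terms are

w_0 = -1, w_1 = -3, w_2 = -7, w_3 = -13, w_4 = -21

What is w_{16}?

-273

1st diffs: -2, -4, -6, -8.
2nd diffs: -2, -2, -2 (constant).
Newton forward-difference form: w_n = -1 + (-2)·C(n,1) + (-2)·C(n,2).
At n = 16: n = 16, so w_{16} = -1 - 32 - 240 = -273.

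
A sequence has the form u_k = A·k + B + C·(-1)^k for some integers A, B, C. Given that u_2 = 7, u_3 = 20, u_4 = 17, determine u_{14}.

At k = 2, 3, 4: 2A + B + C = 7; 3A + B - C = 20; 4A + B + C = 17.
Subtracting the first from the second: A - 2C = 13.
Subtracting the second from the third: A + 2C = -3.
Solving: C = -4, A = 5, then B = 1.
Hence u_{14} = 5·14 + 1 + (-4)·1 = 67.

67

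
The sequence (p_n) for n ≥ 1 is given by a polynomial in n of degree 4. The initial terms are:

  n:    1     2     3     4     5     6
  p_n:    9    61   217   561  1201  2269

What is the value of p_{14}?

1st diffs: 52, 156, 344, 640, 1068.
2nd diffs: 104, 188, 296, 428.
3rd diffs: 84, 108, 132.
4th diffs: 24, 24 (constant).
Newton forward-difference form: p_n = 9 + 52·C(n-1,1) + 104·C(n-1,2) + 84·C(n-1,3) + 24·C(n-1,4).
At n = 14: n-1 = 13, so p_{14} = 9 + 676 + 8112 + 24024 + 17160 = 49981.

49981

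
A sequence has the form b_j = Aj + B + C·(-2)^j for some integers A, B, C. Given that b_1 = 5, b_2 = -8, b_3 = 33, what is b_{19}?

Plug in j = 1, 2, 3: A + B - 2C = 5; 2A + B + 4C = -8; 3A + B - 8C = 33.
Subtracting the first from the second: A + 6C = -13.
Subtracting the second from the third: A - 12C = 41.
Solving: C = -3, A = 5, then B = -6.
Therefore b_{19} = 95 + (-6) + (-3)·(-524288) = 1572953.

1572953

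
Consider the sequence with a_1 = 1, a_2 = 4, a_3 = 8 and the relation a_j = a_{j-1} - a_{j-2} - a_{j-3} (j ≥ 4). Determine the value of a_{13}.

Step forward from the initial values:
a_4 = 3; a_5 = -9; a_6 = -20; a_7 = -14; a_8 = 15; a_9 = 49; a_{10} = 48; a_{11} = -16; a_{12} = -113; a_{13} = -145.

-145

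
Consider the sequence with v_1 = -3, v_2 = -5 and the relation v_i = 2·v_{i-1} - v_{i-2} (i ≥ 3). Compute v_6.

-13

v_3 = -7;  v_4 = -9;  v_5 = -11;  v_6 = -13.
(Characteristic roots are 1 and 1.)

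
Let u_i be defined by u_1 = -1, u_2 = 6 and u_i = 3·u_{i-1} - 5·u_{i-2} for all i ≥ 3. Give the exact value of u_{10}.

Applying the relation repeatedly:
u_3 = 23; u_4 = 39; u_5 = 2; u_6 = -189; u_7 = -577; u_8 = -786; u_9 = 527; u_{10} = 5511.

5511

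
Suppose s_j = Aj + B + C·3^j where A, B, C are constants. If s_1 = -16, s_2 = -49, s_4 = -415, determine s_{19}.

-5811307390

At j = 1, 2, 4: A + B + 3C = -16; 2A + B + 9C = -49; 4A + B + 81C = -415.
Subtracting the first from the second: A + 6C = -33.
Subtracting the second from the third: 2A + 72C = -366.
Solving: C = -5, A = -3, then B = 2.
Therefore s_{19} = -57 + 2 + (-5)·1162261467 = -5811307390.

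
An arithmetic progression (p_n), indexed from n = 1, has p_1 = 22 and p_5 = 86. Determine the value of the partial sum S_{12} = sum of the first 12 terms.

1320

Common difference d = (86 - 22) / (5 - 1) = 16.
p_n = 22 + (n - 1)·16.
p_{12} = 198; S = 12·(22 + 198)/2 = 1320.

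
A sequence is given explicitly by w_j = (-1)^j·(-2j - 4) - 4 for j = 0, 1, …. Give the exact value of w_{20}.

(-1)^20 = 1; -2j - 4 at j=20 is -44; so w_{20} = -48.

-48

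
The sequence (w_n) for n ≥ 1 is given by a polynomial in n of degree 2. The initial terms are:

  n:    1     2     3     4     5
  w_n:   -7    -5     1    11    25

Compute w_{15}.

1st diffs: 2, 6, 10, 14.
2nd diffs: 4, 4, 4 (constant).
Newton forward-difference form: w_n = -7 + 2·C(n-1,1) + 4·C(n-1,2).
At n = 15: n-1 = 14, so w_{15} = -7 + 28 + 364 = 385.

385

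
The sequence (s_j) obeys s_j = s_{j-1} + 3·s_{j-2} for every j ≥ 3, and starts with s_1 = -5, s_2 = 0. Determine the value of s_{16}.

Iterate the recurrence:
s_3 = -15  s_4 = -15  s_5 = -60  …  s_{13} = -40245  s_{14} = -92400  s_{15} = -213135  s_{16} = -490335.

-490335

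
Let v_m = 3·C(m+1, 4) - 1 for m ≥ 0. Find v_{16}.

C(17, 4) = 2380, so v_{16} = 7139.

7139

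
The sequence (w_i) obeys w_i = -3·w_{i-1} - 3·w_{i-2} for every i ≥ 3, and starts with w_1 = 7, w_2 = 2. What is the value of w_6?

207

Iterate the recurrence:
w_3 = -27;  w_4 = 75;  w_5 = -144;  w_6 = 207.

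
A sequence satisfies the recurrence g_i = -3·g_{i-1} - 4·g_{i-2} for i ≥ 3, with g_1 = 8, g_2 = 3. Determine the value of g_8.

-1713

Step forward from the initial values:
g_3 = -41; g_4 = 111; g_5 = -169; g_6 = 63; g_7 = 487; g_8 = -1713.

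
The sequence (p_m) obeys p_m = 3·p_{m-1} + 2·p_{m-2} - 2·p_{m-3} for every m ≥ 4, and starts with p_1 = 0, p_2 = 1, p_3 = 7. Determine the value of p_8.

3211

Applying the relation repeatedly:
p_4 = 23, p_5 = 81, p_6 = 275, p_7 = 941, p_8 = 3211.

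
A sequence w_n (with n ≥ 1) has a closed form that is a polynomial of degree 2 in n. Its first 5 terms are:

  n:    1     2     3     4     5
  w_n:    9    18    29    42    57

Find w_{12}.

218

1st diffs: 9, 11, 13, 15.
2nd diffs: 2, 2, 2 (constant).
So w_n = n^2 + 6n + 2.
Evaluating at n = 12 gives w_{12} = 218.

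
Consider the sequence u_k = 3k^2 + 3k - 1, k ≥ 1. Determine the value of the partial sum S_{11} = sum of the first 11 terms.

1705

Over k = 1..11: Σk = 66, Σk² = 506.
Total = (3)·506 + (3)·66 + (-1)·11 = 1705.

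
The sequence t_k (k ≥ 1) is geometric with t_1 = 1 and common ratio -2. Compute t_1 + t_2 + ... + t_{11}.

t_k = 1·(-2)^(k-1).
S = 1·((-2)^11 - 1)/(-2 - 1) = 1·(-2048 - 1)/(-3) = 683.

683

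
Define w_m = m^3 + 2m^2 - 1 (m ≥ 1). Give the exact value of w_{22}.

11615

w_{22} = 1·22^3 + 2·22^2 - 1 = 11615.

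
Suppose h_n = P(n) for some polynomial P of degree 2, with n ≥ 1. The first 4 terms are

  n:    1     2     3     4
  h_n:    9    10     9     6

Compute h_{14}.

1st diffs: 1, -1, -3.
2nd diffs: -2, -2 (constant).
So h_n = -n^2 + 4n + 6.
Evaluating at n = 14 gives h_{14} = -134.

-134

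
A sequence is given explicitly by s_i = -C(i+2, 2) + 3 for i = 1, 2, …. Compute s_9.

C(11, 2) = 55, so s_9 = -52.

-52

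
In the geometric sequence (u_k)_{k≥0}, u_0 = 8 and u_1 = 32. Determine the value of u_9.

Common ratio r = 4.
u_k = 8·4^(k-0).
u_9 = 8·4^9 = 2097152.

2097152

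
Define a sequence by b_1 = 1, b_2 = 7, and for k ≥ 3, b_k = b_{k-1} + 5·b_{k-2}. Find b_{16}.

Iterate the recurrence:
b_3 = 12  b_4 = 47  b_5 = 107  …  b_{13} = 428137  b_{14} = 1199647  b_{15} = 3340332  b_{16} = 9338567.

9338567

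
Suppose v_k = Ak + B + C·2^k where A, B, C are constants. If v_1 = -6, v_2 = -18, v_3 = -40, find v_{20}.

-5242914

The three given values yield: A + B + 2C = -6; 2A + B + 4C = -18; 3A + B + 8C = -40.
Subtracting the first from the second: A + 2C = -12.
Subtracting the second from the third: A + 4C = -22.
Solving: C = -5, A = -2, then B = 6.
So v_k = -2·k + 6 + (-5)·2^k; at k=20 this is -5242914.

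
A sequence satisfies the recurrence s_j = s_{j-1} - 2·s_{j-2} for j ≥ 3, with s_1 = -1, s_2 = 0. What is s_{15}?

-2

Applying the relation repeatedly:
s_3 = 2;  s_4 = 2;  s_5 = -2;  …;  s_{12} = -22;  s_{13} = 46;  s_{14} = 90;  s_{15} = -2.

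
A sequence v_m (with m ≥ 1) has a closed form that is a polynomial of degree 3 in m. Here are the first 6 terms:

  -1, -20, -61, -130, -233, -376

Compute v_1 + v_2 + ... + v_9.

1st diffs: -19, -41, -69, -103, -143.
2nd diffs: -22, -28, -34, -40.
3rd diffs: -6, -6, -6 (constant).
Newton forward-difference form: v_m = -1 + (-19)·C(m-1,1) + (-22)·C(m-1,2) + (-6)·C(m-1,3).
Continuing: -565, -806, -1105.
Summing m = 1..9 (9 terms) gives -3297.

-3297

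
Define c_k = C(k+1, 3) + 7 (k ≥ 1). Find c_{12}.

C(13, 3) = 286, so c_{12} = 293.

293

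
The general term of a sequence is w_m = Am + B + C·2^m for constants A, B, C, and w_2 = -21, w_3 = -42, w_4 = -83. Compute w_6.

Plug in m = 2, 3, 4: 2A + B + 4C = -21; 3A + B + 8C = -42; 4A + B + 16C = -83.
Subtracting the first from the second: A + 4C = -21.
Subtracting the second from the third: A + 8C = -41.
Solving: C = -5, A = -1, then B = 1.
So w_m = -1·m + 1 + (-5)·2^m; at m=6 this is -325.

-325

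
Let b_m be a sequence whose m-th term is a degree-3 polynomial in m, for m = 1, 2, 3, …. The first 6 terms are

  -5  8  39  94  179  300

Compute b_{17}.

1st diffs: 13, 31, 55, 85, 121.
2nd diffs: 18, 24, 30, 36.
3rd diffs: 6, 6, 6 (constant).
Newton forward-difference form: b_m = -5 + 13·C(m-1,1) + 18·C(m-1,2) + 6·C(m-1,3).
At m = 17: m-1 = 16, so b_{17} = -5 + 208 + 2160 + 3360 = 5723.

5723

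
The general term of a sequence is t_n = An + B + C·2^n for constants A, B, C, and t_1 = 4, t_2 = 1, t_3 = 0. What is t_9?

474

Write the equations: A + B + 2C = 4; 2A + B + 4C = 1; 3A + B + 8C = 0.
Subtracting the first from the second: A + 2C = -3.
Subtracting the second from the third: A + 4C = -1.
Solving: C = 1, A = -5, then B = 7.
Therefore t_9 = -45 + 7 + 1·512 = 474.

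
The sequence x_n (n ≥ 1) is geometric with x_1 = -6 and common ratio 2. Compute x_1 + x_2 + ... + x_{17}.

x_n = (-6)·2^(n-1).
S = (-6)·(2^17 - 1)/(2 - 1) = (-6)·(131072 - 1)/(1) = -786426.

-786426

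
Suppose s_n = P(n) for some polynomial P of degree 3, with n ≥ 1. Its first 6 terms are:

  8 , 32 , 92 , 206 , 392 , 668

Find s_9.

2216

1st diffs: 24, 60, 114, 186, 276.
2nd diffs: 36, 54, 72, 90.
3rd diffs: 18, 18, 18 (constant).
Newton forward-difference form: s_n = 8 + 24·C(n-1,1) + 36·C(n-1,2) + 18·C(n-1,3).
At n = 9: n-1 = 8, so s_9 = 8 + 192 + 1008 + 1008 = 2216.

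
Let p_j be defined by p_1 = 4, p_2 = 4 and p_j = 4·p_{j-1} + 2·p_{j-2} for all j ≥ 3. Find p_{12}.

16017024

Iterate the recurrence:
p_3 = 24  p_4 = 104  p_5 = 464  p_6 = 2064  p_7 = 9184  p_8 = 40864  p_9 = 181824  p_{10} = 809024  p_{11} = 3599744  p_{12} = 16017024.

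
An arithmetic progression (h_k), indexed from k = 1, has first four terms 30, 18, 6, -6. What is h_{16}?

-150

Common difference d = -12.
h_k = 30 + (k - 1)·(-12).
h_{16} = 30 + 15·(-12) = -150.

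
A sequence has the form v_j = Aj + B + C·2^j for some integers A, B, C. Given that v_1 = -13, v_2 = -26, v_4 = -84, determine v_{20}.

-4194404

Write the equations: A + B + 2C = -13; 2A + B + 4C = -26; 4A + B + 16C = -84.
Subtracting the first from the second: A + 2C = -13.
Subtracting the second from the third: 2A + 12C = -58.
Solving: C = -4, A = -5, then B = 0.
So v_j = -5·j + 0 + (-4)·2^j; at j=20 this is -4194404.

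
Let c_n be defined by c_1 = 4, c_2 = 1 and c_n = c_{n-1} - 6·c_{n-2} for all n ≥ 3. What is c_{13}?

-133571

Applying the relation repeatedly:
c_3 = -23, c_4 = -29, c_5 = 109, …, c_{10} = 12571, c_{11} = 11629, c_{12} = -63797, c_{13} = -133571.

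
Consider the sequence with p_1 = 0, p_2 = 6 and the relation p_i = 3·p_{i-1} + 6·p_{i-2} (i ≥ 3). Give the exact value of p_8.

Applying the relation repeatedly:
p_3 = 18, p_4 = 90, p_5 = 378, p_6 = 1674, p_7 = 7290, p_8 = 31914.

31914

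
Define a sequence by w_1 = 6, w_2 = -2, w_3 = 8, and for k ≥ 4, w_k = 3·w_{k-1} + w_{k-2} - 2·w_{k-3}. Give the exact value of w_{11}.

Step forward from the initial values:
w_4 = 10, w_5 = 42, w_6 = 120, w_7 = 382, w_8 = 1182, w_9 = 3688, w_{10} = 11482, w_{11} = 35770.

35770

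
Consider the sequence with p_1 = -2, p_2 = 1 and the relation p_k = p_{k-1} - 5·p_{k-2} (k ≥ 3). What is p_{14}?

-45919

Applying the relation repeatedly:
p_3 = 11  p_4 = 6  p_5 = -49  …  p_{11} = -1729  p_{12} = 13641  p_{13} = 22286  p_{14} = -45919.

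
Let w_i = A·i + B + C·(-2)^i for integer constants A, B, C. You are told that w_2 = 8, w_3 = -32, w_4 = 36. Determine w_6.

172

Plug in i = 2, 3, 4: 2A + B + 4C = 8; 3A + B - 8C = -32; 4A + B + 16C = 36.
Subtracting the first from the second: A - 12C = -40.
Subtracting the second from the third: A + 24C = 68.
Solving: C = 3, A = -4, then B = 4.
Hence w_6 = -4·6 + 4 + 3·64 = 172.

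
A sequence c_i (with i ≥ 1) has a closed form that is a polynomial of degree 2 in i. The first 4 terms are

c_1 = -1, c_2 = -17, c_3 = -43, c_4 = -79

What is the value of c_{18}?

-1633

1st diffs: -16, -26, -36.
2nd diffs: -10, -10 (constant).
Newton forward-difference form: c_i = -1 + (-16)·C(i-1,1) + (-10)·C(i-1,2).
At i = 18: i-1 = 17, so c_{18} = -1 - 272 - 1360 = -1633.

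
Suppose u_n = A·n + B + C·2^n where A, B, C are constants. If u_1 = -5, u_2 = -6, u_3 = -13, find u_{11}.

Write the equations: A + B + 2C = -5; 2A + B + 4C = -6; 3A + B + 8C = -13.
Subtracting the first from the second: A + 2C = -1.
Subtracting the second from the third: A + 4C = -7.
Solving: C = -3, A = 5, then B = -4.
So u_n = 5·n + (-4) + (-3)·2^n; at n=11 this is -6093.

-6093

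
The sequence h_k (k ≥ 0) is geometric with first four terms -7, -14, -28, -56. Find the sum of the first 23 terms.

-58720249

Common ratio r = 2.
h_k = (-7)·2^(k-0).
S = (-7)·(2^23 - 1)/(2 - 1) = (-7)·(8388608 - 1)/(1) = -58720249.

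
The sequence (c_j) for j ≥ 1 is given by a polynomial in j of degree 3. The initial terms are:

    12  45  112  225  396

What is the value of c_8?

1377

1st diffs: 33, 67, 113, 171.
2nd diffs: 34, 46, 58.
3rd diffs: 12, 12 (constant).
Newton forward-difference form: c_j = 12 + 33·C(j-1,1) + 34·C(j-1,2) + 12·C(j-1,3).
At j = 8: j-1 = 7, so c_8 = 12 + 231 + 714 + 420 = 1377.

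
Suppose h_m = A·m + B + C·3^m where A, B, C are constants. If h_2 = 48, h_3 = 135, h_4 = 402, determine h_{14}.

23914812

Write the equations: 2A + B + 9C = 48; 3A + B + 27C = 135; 4A + B + 81C = 402.
Subtracting the first from the second: A + 18C = 87.
Subtracting the second from the third: A + 54C = 267.
Solving: C = 5, A = -3, then B = 9.
Hence h_{14} = -3·14 + 9 + 5·4782969 = 23914812.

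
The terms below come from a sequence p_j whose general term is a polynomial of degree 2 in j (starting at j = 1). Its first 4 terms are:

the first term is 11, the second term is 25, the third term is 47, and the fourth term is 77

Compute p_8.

277

1st diffs: 14, 22, 30.
2nd diffs: 8, 8 (constant).
Newton forward-difference form: p_j = 11 + 14·C(j-1,1) + 8·C(j-1,2).
At j = 8: j-1 = 7, so p_8 = 11 + 98 + 168 = 277.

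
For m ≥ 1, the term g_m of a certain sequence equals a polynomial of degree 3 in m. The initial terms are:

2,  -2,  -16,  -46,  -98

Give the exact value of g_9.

-646

1st diffs: -4, -14, -30, -52.
2nd diffs: -10, -16, -22.
3rd diffs: -6, -6 (constant).
Newton forward-difference form: g_m = 2 + (-4)·C(m-1,1) + (-10)·C(m-1,2) + (-6)·C(m-1,3).
At m = 9: m-1 = 8, so g_9 = 2 - 32 - 280 - 336 = -646.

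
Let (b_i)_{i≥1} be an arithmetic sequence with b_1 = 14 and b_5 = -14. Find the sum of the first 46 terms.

-6601

Common difference d = (-14 - 14) / (5 - 1) = -7.
b_i = 14 + (i - 1)·(-7).
b_{46} = -301; S = 46·(14 + (-301))/2 = -6601.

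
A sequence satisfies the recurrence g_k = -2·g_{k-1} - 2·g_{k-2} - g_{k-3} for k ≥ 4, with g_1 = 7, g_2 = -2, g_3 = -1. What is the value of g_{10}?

-1

Step forward from the initial values:
g_4 = -1;  g_5 = 6;  g_6 = -9;  g_7 = 7;  g_8 = -2;  g_9 = -1;  g_{10} = -1.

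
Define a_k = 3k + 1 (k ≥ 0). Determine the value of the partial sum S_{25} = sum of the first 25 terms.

Over k = 0..24: Σk = 300.
Total = (3)·300 + (1)·25 = 925.

925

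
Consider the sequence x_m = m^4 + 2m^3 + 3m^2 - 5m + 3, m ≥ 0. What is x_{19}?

145030

x_{19} = 1·19^4 + 2·19^3 + 3·19^2 - 5·19 + 3 = 145030.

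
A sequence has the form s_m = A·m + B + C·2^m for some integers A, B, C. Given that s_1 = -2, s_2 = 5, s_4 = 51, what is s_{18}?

Plug in m = 1, 2, 4: A + B + 2C = -2; 2A + B + 4C = 5; 4A + B + 16C = 51.
Subtracting the first from the second: A + 2C = 7.
Subtracting the second from the third: 2A + 12C = 46.
Solving: C = 4, A = -1, then B = -9.
Hence s_{18} = -1·18 + (-9) + 4·262144 = 1048549.

1048549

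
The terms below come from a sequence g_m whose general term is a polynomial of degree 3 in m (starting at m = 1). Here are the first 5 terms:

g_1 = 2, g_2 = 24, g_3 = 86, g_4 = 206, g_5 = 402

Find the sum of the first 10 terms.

9590

1st diffs: 22, 62, 120, 196.
2nd diffs: 40, 58, 76.
3rd diffs: 18, 18 (constant).
So g_m = 3m^3 + 2m^2 - 5m + 2.
Continuing: …, 692, 1094, 1626, 2306, …, g_{10} = 3152.
Summing m = 1..10 (10 terms) gives 9590.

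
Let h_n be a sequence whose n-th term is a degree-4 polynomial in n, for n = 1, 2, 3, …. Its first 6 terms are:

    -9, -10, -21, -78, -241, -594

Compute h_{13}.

-20481

1st diffs: -1, -11, -57, -163, -353.
2nd diffs: -10, -46, -106, -190.
3rd diffs: -36, -60, -84.
4th diffs: -24, -24 (constant).
So h_n = -n^4 + 4n^3 - 4n^2 - 2n - 6.
Evaluating at n = 13 gives h_{13} = -20481.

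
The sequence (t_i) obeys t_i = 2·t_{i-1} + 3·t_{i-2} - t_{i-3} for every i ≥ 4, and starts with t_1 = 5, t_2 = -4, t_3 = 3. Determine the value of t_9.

Applying the relation repeatedly:
t_4 = -11;  t_5 = -9;  t_6 = -54;  t_7 = -124;  t_8 = -401;  t_9 = -1120.

-1120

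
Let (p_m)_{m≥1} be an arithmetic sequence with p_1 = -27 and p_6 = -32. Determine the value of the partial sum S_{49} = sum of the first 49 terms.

Common difference d = (-32 - (-27)) / (6 - 1) = -1.
p_m = -27 + (m - 1)·(-1).
p_{49} = -75; S = 49·(-27 + (-75))/2 = -2499.

-2499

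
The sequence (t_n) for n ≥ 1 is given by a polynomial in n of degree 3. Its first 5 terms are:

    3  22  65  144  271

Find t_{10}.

2046

1st diffs: 19, 43, 79, 127.
2nd diffs: 24, 36, 48.
3rd diffs: 12, 12 (constant).
So t_n = 2n^3 + 5n - 4.
Evaluating at n = 10 gives t_{10} = 2046.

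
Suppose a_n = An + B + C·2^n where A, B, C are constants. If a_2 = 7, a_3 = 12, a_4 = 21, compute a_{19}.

524308

At n = 2, 3, 4: 2A + B + 4C = 7; 3A + B + 8C = 12; 4A + B + 16C = 21.
Subtracting the first from the second: A + 4C = 5.
Subtracting the second from the third: A + 8C = 9.
Solving: C = 1, A = 1, then B = 1.
Therefore a_{19} = 19 + 1 + 1·524288 = 524308.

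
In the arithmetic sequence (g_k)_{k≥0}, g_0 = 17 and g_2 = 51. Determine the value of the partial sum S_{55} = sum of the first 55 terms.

Common difference d = (51 - 17) / (2 - 0) = 17.
g_k = 17 + (k - 0)·17.
g_{54} = 935; S = 55·(17 + 935)/2 = 26180.

26180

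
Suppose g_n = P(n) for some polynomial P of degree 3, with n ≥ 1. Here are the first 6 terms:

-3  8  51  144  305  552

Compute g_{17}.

1st diffs: 11, 43, 93, 161, 247.
2nd diffs: 32, 50, 68, 86.
3rd diffs: 18, 18, 18 (constant).
So g_n = 3n^3 - 2n^2 - 4n.
Evaluating at n = 17 gives g_{17} = 14093.

14093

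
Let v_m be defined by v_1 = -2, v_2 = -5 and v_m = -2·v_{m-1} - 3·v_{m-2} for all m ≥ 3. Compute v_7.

Applying the relation repeatedly:
v_3 = 16;  v_4 = -17;  v_5 = -14;  v_6 = 79;  v_7 = -116.

-116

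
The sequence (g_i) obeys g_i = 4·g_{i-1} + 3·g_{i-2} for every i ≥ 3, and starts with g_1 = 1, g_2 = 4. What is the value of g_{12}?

Iterate the recurrence:
g_3 = 19;  g_4 = 88;  g_5 = 409;  g_6 = 1900;  g_7 = 8827;  g_8 = 41008;  g_9 = 190513;  g_{10} = 885076;  g_{11} = 4111843;  g_{12} = 19102600.

19102600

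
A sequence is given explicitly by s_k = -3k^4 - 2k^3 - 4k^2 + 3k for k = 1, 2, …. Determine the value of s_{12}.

-66204

s_{12} = -3·12^4 - 2·12^3 - 4·12^2 + 3·12 = -66204.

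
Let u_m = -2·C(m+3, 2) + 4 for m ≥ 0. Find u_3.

-26

C(6, 2) = 15, so u_3 = -26.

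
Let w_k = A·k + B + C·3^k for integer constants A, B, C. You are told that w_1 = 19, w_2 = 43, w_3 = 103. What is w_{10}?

Plug in k = 1, 2, 3: A + B + 3C = 19; 2A + B + 9C = 43; 3A + B + 27C = 103.
Subtracting the first from the second: A + 6C = 24.
Subtracting the second from the third: A + 18C = 60.
Solving: C = 3, A = 6, then B = 4.
Therefore w_{10} = 60 + 4 + 3·59049 = 177211.

177211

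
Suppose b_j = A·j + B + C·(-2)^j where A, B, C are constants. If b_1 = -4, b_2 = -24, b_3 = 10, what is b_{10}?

The three given values yield: A + B - 2C = -4; 2A + B + 4C = -24; 3A + B - 8C = 10.
Subtracting the first from the second: A + 6C = -20.
Subtracting the second from the third: A - 12C = 34.
Solving: C = -3, A = -2, then B = -8.
Hence b_{10} = -2·10 + (-8) + (-3)·1024 = -3100.

-3100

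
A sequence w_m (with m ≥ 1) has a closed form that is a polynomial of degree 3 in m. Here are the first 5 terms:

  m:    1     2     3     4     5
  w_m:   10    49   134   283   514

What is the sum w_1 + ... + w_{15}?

49745

1st diffs: 39, 85, 149, 231.
2nd diffs: 46, 64, 82.
3rd diffs: 18, 18 (constant).
Newton forward-difference form: w_m = 10 + 39·C(m-1,1) + 46·C(m-1,2) + 18·C(m-1,3).
Continuing: …, 845, 1294, 1879, 2618, …, w_{15} = 11294.
Summing m = 1..15 (15 terms) gives 49745.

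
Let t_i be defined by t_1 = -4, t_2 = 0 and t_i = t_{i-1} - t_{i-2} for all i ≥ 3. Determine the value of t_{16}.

4

Compute successive terms:
t_3 = 4  t_4 = 4  t_5 = 0  …  t_{13} = -4  t_{14} = 0  t_{15} = 4  t_{16} = 4.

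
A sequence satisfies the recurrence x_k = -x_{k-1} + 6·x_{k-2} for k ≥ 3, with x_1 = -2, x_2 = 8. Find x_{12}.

425972

Compute successive terms:
x_3 = -20;  x_4 = 68;  x_5 = -188;  x_6 = 596;  x_7 = -1724;  x_8 = 5300;  x_9 = -15644;  x_{10} = 47444;  x_{11} = -141308;  x_{12} = 425972.
(Characteristic roots are 2 and -3.)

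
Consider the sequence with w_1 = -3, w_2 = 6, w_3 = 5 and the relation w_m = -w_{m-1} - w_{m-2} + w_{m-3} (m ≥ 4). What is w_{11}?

121

Step forward from the initial values:
w_4 = -14, w_5 = 15, w_6 = 4, w_7 = -33, w_8 = 44, w_9 = -7, w_{10} = -70, w_{11} = 121.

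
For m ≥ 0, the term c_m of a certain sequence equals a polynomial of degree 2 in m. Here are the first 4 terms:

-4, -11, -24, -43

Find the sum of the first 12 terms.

1st diffs: -7, -13, -19.
2nd diffs: -6, -6 (constant).
Newton forward-difference form: c_m = -4 + (-7)·C(m,1) + (-6)·C(m,2).
Continuing: …, -68, -99, -136, -179, …, c_{11} = -411.
Summing m = 0..11 (12 terms) gives -1830.

-1830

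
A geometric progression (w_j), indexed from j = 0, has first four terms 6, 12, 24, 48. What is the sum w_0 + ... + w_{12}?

Common ratio r = 2.
w_j = 6·2^(j-0).
S = 6·(2^13 - 1)/(2 - 1) = 6·(8192 - 1)/(1) = 49146.

49146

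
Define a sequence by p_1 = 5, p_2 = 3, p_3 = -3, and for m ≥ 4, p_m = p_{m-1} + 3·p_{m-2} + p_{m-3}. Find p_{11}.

Iterate the recurrence:
p_4 = 11; p_5 = 5; p_6 = 35; p_7 = 61; p_8 = 171; p_9 = 389; p_{10} = 963; p_{11} = 2301.

2301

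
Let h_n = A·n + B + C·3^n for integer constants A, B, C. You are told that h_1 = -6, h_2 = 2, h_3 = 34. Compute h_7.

The three given values yield: A + B + 3C = -6; 2A + B + 9C = 2; 3A + B + 27C = 34.
Subtracting the first from the second: A + 6C = 8.
Subtracting the second from the third: A + 18C = 32.
Solving: C = 2, A = -4, then B = -8.
Hence h_7 = -4·7 + (-8) + 2·2187 = 4338.

4338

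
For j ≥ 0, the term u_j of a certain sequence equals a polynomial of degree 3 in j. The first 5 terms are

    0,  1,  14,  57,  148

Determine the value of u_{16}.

11536

1st diffs: 1, 13, 43, 91.
2nd diffs: 12, 30, 48.
3rd diffs: 18, 18 (constant).
So u_j = 3j^3 - 3j^2 + j.
Evaluating at j = 16 gives u_{16} = 11536.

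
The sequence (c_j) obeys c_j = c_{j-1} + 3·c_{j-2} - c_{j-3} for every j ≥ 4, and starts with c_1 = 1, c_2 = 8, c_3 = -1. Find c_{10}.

1348

Compute successive terms:
c_4 = 22, c_5 = 11, c_6 = 78, c_7 = 89, c_8 = 312, c_9 = 501, c_{10} = 1348.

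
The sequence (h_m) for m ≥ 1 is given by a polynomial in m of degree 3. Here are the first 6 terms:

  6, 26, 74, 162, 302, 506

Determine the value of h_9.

1st diffs: 20, 48, 88, 140, 204.
2nd diffs: 28, 40, 52, 64.
3rd diffs: 12, 12, 12 (constant).
Newton forward-difference form: h_m = 6 + 20·C(m-1,1) + 28·C(m-1,2) + 12·C(m-1,3).
At m = 9: m-1 = 8, so h_9 = 6 + 160 + 784 + 672 = 1622.

1622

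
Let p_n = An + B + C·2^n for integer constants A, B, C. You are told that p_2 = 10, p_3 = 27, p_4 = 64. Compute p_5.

At n = 2, 3, 4: 2A + B + 4C = 10; 3A + B + 8C = 27; 4A + B + 16C = 64.
Subtracting the first from the second: A + 4C = 17.
Subtracting the second from the third: A + 8C = 37.
Solving: C = 5, A = -3, then B = -4.
Therefore p_5 = -15 + (-4) + 5·32 = 141.

141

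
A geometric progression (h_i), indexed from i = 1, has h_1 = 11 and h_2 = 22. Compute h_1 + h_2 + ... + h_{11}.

22517

Common ratio r = 2.
h_i = 11·2^(i-1).
S = 11·(2^11 - 1)/(2 - 1) = 11·(2048 - 1)/(1) = 22517.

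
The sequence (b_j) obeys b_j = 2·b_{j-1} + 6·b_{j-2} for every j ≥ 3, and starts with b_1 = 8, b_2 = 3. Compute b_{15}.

Applying the relation repeatedly:
b_3 = 54;  b_4 = 126;  b_5 = 576;  …;  b_{12} = 4619232;  b_{13} = 16846848;  b_{14} = 61409088;  b_{15} = 223899264.

223899264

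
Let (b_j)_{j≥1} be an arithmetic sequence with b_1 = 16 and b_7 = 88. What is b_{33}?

Common difference d = (88 - 16) / (7 - 1) = 12.
b_j = 16 + (j - 1)·12.
b_{33} = 16 + 32·12 = 400.

400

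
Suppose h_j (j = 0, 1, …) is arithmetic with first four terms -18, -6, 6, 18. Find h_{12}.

Common difference d = 12.
h_j = -18 + (j - 0)·12.
h_{12} = -18 + 12·12 = 126.

126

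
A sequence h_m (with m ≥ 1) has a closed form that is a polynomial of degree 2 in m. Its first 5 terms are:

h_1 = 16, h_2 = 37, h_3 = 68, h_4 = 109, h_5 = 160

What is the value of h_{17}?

1st diffs: 21, 31, 41, 51.
2nd diffs: 10, 10, 10 (constant).
So h_m = 5m^2 + 6m + 5.
Evaluating at m = 17 gives h_{17} = 1552.

1552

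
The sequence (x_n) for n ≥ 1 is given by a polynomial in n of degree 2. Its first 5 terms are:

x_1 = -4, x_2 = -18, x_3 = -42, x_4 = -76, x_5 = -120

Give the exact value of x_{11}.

-594

1st diffs: -14, -24, -34, -44.
2nd diffs: -10, -10, -10 (constant).
Newton forward-difference form: x_n = -4 + (-14)·C(n-1,1) + (-10)·C(n-1,2).
At n = 11: n-1 = 10, so x_{11} = -4 - 140 - 450 = -594.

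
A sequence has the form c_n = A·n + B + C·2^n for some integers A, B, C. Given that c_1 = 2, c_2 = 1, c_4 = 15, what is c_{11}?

4044

The three given values yield: A + B + 2C = 2; 2A + B + 4C = 1; 4A + B + 16C = 15.
Subtracting the first from the second: A + 2C = -1.
Subtracting the second from the third: 2A + 12C = 14.
Solving: C = 2, A = -5, then B = 3.
Hence c_{11} = -5·11 + 3 + 2·2048 = 4044.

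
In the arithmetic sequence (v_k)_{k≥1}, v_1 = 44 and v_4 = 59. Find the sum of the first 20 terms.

1830

Common difference d = (59 - 44) / (4 - 1) = 5.
v_k = 44 + (k - 1)·5.
v_{20} = 139; S = 20·(44 + 139)/2 = 1830.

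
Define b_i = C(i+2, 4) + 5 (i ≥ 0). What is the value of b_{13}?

C(15, 4) = 1365, so b_{13} = 1370.

1370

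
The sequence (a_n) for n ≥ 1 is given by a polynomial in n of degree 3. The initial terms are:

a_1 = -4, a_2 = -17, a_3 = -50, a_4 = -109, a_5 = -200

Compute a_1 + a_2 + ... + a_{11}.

-6039

1st diffs: -13, -33, -59, -91.
2nd diffs: -20, -26, -32.
3rd diffs: -6, -6 (constant).
Newton forward-difference form: a_n = -4 + (-13)·C(n-1,1) + (-20)·C(n-1,2) + (-6)·C(n-1,3).
Continuing: …, -329, -502, -725, -1004, …, a_{11} = -1754.
Summing n = 1..11 (11 terms) gives -6039.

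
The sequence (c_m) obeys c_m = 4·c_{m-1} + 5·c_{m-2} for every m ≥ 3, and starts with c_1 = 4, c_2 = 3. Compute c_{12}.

56966143

Step forward from the initial values:
c_3 = 32  c_4 = 143  c_5 = 732  c_6 = 3643  c_7 = 18232  c_8 = 91143  c_9 = 455732  c_{10} = 2278643  c_{11} = 11393232  c_{12} = 56966143.
(Characteristic roots are 5 and -1.)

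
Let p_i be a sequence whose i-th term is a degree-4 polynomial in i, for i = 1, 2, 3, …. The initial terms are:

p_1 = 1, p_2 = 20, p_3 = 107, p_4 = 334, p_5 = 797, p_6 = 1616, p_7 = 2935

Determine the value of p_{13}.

1st diffs: 19, 87, 227, 463, 819, 1319.
2nd diffs: 68, 140, 236, 356, 500.
3rd diffs: 72, 96, 120, 144.
4th diffs: 24, 24, 24 (constant).
Newton forward-difference form: p_i = 1 + 19·C(i-1,1) + 68·C(i-1,2) + 72·C(i-1,3) + 24·C(i-1,4).
At i = 13: i-1 = 12, so p_{13} = 1 + 228 + 4488 + 15840 + 11880 = 32437.

32437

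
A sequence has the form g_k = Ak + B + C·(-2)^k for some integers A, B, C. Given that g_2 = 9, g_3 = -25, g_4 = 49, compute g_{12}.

Write the equations: 2A + B + 4C = 9; 3A + B - 8C = -25; 4A + B + 16C = 49.
Subtracting the first from the second: A - 12C = -34.
Subtracting the second from the third: A + 24C = 74.
Solving: C = 3, A = 2, then B = -7.
Hence g_{12} = 2·12 + (-7) + 3·4096 = 12305.

12305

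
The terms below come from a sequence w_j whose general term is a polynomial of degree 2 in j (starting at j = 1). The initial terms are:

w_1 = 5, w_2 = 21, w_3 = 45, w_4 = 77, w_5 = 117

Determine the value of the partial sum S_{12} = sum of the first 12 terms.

2876

1st diffs: 16, 24, 32, 40.
2nd diffs: 8, 8, 8 (constant).
Newton forward-difference form: w_j = 5 + 16·C(j-1,1) + 8·C(j-1,2).
Continuing: …, 165, 221, 285, 357, …, w_{12} = 621.
Summing j = 1..12 (12 terms) gives 2876.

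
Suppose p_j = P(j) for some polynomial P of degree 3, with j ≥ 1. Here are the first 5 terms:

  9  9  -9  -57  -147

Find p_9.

1st diffs: 0, -18, -48, -90.
2nd diffs: -18, -30, -42.
3rd diffs: -12, -12 (constant).
Newton forward-difference form: p_j = 9 + (-18)·C(j-1,2) + (-12)·C(j-1,3).
At j = 9: j-1 = 8, so p_9 = 9 - 504 - 672 = -1167.

-1167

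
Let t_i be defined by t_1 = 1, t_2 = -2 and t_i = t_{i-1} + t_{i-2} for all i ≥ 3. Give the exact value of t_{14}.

Applying the relation repeatedly:
t_3 = -1; t_4 = -3; t_5 = -4; …; t_{11} = -76; t_{12} = -123; t_{13} = -199; t_{14} = -322.

-322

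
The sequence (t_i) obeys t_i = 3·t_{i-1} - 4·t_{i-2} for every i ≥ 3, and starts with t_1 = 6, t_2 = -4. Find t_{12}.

Applying the relation repeatedly:
t_3 = -36, t_4 = -92, t_5 = -132, t_6 = -28, t_7 = 444, t_8 = 1444, t_9 = 2556, t_{10} = 1892, t_{11} = -4548, t_{12} = -21212.

-21212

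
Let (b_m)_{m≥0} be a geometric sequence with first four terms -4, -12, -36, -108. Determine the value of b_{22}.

Common ratio r = 3.
b_m = (-4)·3^(m-0).
b_{22} = (-4)·3^22 = -125524238436.

-125524238436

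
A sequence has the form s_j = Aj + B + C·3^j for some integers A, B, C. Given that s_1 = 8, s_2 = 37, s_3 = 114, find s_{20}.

Write the equations: A + B + 3C = 8; 2A + B + 9C = 37; 3A + B + 27C = 114.
Subtracting the first from the second: A + 6C = 29.
Subtracting the second from the third: A + 18C = 77.
Solving: C = 4, A = 5, then B = -9.
Therefore s_{20} = 100 + (-9) + 4·3486784401 = 13947137695.

13947137695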